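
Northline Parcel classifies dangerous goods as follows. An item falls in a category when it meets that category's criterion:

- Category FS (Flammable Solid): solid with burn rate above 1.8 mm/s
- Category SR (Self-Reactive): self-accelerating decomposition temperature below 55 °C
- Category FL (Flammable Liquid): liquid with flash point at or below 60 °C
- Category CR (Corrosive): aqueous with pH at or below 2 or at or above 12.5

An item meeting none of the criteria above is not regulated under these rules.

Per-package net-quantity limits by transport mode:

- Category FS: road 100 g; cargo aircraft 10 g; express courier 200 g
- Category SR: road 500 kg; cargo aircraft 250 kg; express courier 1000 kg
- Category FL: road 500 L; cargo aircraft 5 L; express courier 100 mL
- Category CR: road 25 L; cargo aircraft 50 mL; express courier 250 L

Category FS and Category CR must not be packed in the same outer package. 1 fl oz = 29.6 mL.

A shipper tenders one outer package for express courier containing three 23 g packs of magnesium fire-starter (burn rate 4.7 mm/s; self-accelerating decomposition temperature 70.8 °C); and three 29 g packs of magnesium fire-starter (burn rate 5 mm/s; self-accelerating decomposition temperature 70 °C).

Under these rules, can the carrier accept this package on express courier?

Burn rate 4.7 mm/s meets the Category FS criterion (Flammable Solid), so the magnesium fire-starter is Category FS.
With burn rate 5 mm/s (> 1.8 mm/s), the magnesium fire-starter falls in Category FS.
Total Category FS: (three 23 g packs = 69 g) + (three 29 g packs = 87 g) = 156 g.
156 g ≤ 200 g (express courier limit, Category FS) — within limit.

Yes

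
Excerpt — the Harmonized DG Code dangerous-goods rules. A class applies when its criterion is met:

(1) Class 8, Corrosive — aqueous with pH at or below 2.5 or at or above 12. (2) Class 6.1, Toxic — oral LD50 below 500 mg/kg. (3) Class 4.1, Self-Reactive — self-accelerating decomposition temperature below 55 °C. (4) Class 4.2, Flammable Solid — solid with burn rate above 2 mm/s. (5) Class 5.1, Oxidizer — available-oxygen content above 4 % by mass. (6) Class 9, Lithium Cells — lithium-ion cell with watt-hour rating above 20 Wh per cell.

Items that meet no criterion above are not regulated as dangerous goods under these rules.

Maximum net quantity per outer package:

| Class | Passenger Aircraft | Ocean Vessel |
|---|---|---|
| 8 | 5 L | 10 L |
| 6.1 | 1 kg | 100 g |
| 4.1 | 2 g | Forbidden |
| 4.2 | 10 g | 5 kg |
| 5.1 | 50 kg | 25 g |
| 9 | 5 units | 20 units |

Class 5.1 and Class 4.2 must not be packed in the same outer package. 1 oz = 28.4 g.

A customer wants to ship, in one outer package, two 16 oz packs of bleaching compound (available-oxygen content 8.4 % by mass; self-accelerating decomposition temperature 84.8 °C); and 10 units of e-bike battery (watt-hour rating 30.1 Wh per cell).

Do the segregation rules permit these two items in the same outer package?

The bleaching compound has available-oxygen content 8.4 % by mass, which is > 4 % by mass, so it is Class 5.1 (Oxidizer).
E-bike battery: watt-hour rating 30.1 Wh per cell > 20 Wh per cell → Class 9 (Lithium Cells).
No segregation rule bars Class 5.1 with Class 9.

Yes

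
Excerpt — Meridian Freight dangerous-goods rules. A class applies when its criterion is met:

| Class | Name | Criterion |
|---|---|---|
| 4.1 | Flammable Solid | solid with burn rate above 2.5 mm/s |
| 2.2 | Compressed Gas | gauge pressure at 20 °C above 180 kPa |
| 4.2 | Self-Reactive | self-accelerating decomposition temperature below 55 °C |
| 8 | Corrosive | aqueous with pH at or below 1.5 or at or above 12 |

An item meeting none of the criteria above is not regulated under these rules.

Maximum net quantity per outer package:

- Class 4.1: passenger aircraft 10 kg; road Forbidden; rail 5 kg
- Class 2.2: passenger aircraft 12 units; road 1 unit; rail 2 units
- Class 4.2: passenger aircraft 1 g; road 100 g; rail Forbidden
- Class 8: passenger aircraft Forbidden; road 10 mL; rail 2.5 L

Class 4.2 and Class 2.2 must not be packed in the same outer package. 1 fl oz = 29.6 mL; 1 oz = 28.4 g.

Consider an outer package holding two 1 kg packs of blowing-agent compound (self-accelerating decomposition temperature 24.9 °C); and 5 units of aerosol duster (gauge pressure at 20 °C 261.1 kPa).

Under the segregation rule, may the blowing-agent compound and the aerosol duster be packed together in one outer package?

No

Self-accelerating decomposition temperature 24.9 °C meets the Class 4.2 criterion (Self-Reactive), so the blowing-agent compound is Class 4.2.
The aerosol duster has gauge pressure at 20 °C 261.1 kPa, which is > 180 kPa, so it is Class 2.2 (Compressed Gas).
Class 4.2 and Class 2.2 may not share an outer package.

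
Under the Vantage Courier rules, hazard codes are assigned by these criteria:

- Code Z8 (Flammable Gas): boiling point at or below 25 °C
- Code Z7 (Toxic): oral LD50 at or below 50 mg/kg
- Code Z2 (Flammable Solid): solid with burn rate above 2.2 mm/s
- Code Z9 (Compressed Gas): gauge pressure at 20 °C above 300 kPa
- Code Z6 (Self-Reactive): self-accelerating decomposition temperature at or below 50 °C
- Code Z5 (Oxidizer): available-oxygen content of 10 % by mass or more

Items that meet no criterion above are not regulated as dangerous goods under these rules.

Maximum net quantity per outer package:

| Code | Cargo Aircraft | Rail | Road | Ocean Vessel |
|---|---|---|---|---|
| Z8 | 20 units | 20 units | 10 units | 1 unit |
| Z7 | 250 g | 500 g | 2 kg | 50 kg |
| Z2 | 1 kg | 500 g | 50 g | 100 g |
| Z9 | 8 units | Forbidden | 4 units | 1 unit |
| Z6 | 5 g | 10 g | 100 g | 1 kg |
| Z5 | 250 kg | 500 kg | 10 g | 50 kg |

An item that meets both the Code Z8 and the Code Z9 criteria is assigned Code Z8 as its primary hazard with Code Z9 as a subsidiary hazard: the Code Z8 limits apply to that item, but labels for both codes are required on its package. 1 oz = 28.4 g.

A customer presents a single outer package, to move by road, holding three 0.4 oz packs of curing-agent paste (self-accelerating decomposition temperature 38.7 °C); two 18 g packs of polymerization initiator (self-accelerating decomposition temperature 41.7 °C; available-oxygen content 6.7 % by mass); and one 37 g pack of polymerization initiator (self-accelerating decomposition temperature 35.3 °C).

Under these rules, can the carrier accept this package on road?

With self-accelerating decomposition temperature 38.7 °C (≤ 50 °C), the curing-agent paste falls in Code Z6.
Polymerization initiator: self-accelerating decomposition temperature 41.7 °C ≤ 50 °C → Code Z6 (Self-Reactive).
The polymerization initiator has self-accelerating decomposition temperature 35.3 °C, which is ≤ 50 °C, so it is Code Z6 (Self-Reactive).
Total Code Z6: (three 0.4 oz packs = 34.08 g) + (two 18 g packs = 36 g) + 37 g = 107.08 g.
That exceeds the Code Z6 road limit of 100 g.

No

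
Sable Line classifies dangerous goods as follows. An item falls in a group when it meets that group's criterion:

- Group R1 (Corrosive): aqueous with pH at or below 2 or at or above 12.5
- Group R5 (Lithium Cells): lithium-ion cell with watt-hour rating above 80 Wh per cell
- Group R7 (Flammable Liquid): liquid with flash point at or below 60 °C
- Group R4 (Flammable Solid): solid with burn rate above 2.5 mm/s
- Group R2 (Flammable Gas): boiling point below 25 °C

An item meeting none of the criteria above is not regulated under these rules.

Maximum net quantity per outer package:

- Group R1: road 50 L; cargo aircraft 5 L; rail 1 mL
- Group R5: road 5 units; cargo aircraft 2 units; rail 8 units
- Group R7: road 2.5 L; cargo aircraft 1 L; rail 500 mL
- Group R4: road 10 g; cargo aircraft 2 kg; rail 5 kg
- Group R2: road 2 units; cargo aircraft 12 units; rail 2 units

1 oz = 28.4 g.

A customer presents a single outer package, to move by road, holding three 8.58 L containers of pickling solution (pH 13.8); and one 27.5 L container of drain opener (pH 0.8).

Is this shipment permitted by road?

No

pH 13.8 meets the Group R1 criterion (Corrosive), so the pickling solution is Group R1.
With pH 0.8 (≤ 2), the drain opener falls in Group R1.
Group R1 net quantity: (three 8.58 L containers = 25.74 L) + 27.5 L = 53.24 L.
53.24 L exceeds the road limit of 50 L for Group R1.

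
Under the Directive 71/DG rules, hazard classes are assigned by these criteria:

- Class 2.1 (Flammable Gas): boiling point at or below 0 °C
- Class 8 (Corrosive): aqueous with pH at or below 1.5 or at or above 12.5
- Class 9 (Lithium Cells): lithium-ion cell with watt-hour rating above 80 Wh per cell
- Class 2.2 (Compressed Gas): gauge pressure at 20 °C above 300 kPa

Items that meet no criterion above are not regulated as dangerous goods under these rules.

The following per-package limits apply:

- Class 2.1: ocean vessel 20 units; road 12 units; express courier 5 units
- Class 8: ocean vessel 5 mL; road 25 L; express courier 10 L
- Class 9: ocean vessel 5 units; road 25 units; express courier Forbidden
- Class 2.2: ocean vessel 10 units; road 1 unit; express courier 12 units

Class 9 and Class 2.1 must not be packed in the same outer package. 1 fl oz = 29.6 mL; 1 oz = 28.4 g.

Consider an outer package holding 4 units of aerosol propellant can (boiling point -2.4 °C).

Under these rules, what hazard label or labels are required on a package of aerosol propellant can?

Class 2.1

Aerosol propellant can: boiling point -2.4 °C ≤ 0 °C → Class 2.1 (Flammable Gas).
Only the Class 2.1 label is required.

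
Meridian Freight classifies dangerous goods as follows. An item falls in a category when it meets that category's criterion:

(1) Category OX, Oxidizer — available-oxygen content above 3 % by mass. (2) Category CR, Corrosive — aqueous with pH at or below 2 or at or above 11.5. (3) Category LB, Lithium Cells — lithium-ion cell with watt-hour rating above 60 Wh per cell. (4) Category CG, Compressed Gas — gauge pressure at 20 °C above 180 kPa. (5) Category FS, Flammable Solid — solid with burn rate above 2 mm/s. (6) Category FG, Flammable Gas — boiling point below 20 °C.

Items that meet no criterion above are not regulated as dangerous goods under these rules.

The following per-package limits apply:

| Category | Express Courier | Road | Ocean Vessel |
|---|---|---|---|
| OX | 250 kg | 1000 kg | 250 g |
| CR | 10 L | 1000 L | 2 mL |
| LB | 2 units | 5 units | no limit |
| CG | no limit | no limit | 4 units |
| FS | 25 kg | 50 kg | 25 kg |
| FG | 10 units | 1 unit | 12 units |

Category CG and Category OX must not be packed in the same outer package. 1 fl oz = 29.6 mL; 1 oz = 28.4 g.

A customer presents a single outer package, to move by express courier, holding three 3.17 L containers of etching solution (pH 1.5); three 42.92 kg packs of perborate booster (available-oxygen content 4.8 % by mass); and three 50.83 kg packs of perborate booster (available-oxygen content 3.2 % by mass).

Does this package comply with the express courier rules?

No

With pH 1.5 (≤ 2), the etching solution falls in Category CR.
Available-oxygen content 4.8 % by mass meets the Category OX criterion (Oxidizer), so the perborate booster is Category OX.
With available-oxygen content 3.2 % by mass (> 3 % by mass), the perborate booster falls in Category OX.
Total Category OX: (three 42.92 kg packs = 128.76 kg) + (three 50.83 kg packs = 152.49 kg) = 281.25 kg.
281.25 kg > 250 kg (express courier limit, Category OX) — over the limit.
Category CR quantity: three 3.17 L containers = 9.51 L.
9.51 L ≤ 10 L (express courier limit, Category CR) — within limit.
The segregation rule (Category CG with Category OX) does not apply to Category OX with Category CR.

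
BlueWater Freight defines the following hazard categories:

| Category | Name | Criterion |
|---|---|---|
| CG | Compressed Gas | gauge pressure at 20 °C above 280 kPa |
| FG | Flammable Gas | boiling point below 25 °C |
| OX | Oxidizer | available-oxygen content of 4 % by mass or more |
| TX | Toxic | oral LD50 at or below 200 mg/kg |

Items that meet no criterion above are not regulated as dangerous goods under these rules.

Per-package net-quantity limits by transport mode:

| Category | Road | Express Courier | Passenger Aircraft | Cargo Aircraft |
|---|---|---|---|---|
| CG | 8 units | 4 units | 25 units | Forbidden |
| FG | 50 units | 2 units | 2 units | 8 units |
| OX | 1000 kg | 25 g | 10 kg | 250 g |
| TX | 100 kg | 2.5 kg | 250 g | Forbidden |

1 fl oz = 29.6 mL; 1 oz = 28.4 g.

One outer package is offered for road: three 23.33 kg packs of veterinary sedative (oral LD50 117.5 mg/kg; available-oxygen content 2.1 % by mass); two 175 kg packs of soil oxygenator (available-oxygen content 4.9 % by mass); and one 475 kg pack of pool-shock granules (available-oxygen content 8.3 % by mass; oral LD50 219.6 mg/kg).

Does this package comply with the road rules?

With oral LD50 117.5 mg/kg (≤ 200 mg/kg), the veterinary sedative falls in Category TX.
With available-oxygen content 4.9 % by mass (≥ 4 % by mass), the soil oxygenator falls in Category OX.
Pool-shock granules: available-oxygen content 8.3 % by mass ≥ 4 % by mass → Category OX (Oxidizer).
Category OX net quantity: (two 175 kg packs = 350 kg) + 475 kg = 825 kg.
825 kg ≤ 1000 kg (road limit, Category OX) — within limit.
Category TX quantity: three 23.33 kg packs = 69.99 kg.
That is within the Category TX road limit of 100 kg.
Every hazard category is within its road limit and no segregation rule is violated.

Yes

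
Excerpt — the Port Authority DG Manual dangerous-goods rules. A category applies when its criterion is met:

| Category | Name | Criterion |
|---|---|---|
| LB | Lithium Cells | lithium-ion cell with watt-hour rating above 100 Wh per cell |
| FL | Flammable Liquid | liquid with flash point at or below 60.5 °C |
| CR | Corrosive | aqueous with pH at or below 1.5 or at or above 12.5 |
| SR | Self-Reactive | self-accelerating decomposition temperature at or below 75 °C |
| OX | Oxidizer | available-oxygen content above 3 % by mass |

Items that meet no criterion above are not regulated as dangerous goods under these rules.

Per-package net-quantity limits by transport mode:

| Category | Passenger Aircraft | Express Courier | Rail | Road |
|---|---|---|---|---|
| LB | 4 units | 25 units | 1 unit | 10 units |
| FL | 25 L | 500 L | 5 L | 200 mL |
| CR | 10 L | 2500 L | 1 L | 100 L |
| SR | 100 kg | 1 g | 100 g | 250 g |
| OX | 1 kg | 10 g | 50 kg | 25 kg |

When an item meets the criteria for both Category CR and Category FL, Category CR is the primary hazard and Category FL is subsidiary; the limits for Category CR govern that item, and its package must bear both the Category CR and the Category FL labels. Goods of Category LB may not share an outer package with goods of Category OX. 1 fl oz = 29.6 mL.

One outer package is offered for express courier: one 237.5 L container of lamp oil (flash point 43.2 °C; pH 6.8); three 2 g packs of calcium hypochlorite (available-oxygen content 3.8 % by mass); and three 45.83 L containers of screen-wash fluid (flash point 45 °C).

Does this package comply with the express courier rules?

Lamp oil: flash point 43.2 °C ≤ 60.5 °C → Category FL (Flammable Liquid).
Calcium hypochlorite: available-oxygen content 3.8 % by mass > 3 % by mass → Category OX (Oxidizer).
The screen-wash fluid has flash point 45 °C, which is ≤ 60.5 °C, so it is Category FL (Flammable Liquid).
Total Category FL: 237.5 L + (three 45.83 L containers = 137.49 L) = 374.99 L.
374.99 L ≤ 500 L (express courier limit, Category FL) — within limit.
Category OX quantity: three 2 g packs = 6 g.
That is within the Category OX express courier limit of 10 g.
The segregation rule (Category LB with Category OX) does not apply to Category FL with Category OX.
Every hazard category is within its express courier limit and no segregation rule is violated.

Yes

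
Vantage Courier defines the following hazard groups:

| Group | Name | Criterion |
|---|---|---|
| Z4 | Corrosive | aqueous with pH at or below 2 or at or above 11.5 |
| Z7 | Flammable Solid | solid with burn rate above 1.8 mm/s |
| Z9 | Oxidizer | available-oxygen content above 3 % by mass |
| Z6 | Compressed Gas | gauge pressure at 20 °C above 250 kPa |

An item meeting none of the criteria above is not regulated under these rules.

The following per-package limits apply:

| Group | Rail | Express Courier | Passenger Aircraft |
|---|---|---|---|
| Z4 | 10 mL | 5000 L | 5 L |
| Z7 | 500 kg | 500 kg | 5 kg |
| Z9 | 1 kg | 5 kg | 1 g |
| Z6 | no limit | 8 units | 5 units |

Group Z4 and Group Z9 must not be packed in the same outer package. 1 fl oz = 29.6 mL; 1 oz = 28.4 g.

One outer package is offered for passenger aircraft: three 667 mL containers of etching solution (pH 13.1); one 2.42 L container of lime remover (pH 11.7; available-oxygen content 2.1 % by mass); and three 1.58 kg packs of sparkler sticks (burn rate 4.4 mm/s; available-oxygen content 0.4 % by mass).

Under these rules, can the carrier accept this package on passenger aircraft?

Yes

The etching solution has pH 13.1, which is ≥ 11.5, so it is Group Z4 (Corrosive).
With pH 11.7 (≥ 11.5), the lime remover falls in Group Z4.
With burn rate 4.4 mm/s (> 1.8 mm/s), the sparkler sticks fall in Group Z7.
Total Group Z4: (three 667 mL containers = 2.001 L) + 2.42 L = 4.421 L.
4.421 L is within the passenger aircraft limit of 5 L for Group Z4.
Group Z7 quantity: three 1.58 kg packs = 4.74 kg.
4.74 kg ≤ 5 kg (passenger aircraft limit, Group Z7) — within limit.
The segregation rule (Group Z4 with Group Z9) does not apply to Group Z4 with Group Z7.
Every hazard group is within its passenger aircraft limit and no segregation rule is violated.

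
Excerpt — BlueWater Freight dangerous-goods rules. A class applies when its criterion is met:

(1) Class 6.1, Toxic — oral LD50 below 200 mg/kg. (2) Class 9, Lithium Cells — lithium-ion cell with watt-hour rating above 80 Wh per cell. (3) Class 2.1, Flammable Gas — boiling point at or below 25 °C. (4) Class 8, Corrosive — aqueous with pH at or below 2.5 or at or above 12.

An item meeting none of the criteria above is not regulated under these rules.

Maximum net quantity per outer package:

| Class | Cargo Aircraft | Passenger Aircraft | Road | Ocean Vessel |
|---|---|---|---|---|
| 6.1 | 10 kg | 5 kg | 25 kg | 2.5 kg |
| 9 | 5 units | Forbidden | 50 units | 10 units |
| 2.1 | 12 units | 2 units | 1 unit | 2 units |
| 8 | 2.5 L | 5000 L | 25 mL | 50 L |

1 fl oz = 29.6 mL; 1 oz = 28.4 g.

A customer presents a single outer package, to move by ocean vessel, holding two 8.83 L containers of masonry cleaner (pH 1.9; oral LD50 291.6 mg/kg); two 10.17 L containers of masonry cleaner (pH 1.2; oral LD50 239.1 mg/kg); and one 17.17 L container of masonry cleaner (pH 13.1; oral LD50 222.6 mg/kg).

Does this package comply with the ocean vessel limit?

No

The masonry cleaner has pH 1.9, which is ≤ 2.5, so it is Class 8 (Corrosive).
pH 1.2 meets the Class 8 criterion (Corrosive), so the masonry cleaner is Class 8.
With pH 13.1 (≥ 12), the masonry cleaner falls in Class 8.
Class 8 net quantity: (two 8.83 L containers = 17.66 L) + (two 10.17 L containers = 20.34 L) + 17.17 L = 55.17 L.
55.17 L > 50 L (ocean vessel limit, Class 8) — over the limit.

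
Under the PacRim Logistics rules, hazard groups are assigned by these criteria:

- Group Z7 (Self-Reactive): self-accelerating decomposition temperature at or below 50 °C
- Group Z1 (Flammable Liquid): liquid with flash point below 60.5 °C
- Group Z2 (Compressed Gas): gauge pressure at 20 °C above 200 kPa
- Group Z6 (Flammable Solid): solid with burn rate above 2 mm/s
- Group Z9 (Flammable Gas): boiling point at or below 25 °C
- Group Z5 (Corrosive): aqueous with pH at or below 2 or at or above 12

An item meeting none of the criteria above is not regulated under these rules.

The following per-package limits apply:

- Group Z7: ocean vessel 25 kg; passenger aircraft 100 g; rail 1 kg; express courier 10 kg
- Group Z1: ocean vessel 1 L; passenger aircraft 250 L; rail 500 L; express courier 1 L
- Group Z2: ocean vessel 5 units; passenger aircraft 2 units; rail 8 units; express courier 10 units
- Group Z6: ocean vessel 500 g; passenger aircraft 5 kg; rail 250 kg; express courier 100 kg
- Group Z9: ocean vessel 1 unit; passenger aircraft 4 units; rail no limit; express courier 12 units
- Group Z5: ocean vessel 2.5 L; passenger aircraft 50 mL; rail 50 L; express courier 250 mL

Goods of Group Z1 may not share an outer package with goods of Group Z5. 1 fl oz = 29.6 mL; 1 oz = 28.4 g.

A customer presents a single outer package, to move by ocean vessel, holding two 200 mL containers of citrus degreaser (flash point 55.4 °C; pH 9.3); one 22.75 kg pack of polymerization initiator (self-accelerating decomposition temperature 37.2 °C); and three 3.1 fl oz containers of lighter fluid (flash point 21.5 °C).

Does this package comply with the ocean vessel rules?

Yes

Citrus degreaser: flash point 55.4 °C < 60.5 °C → Group Z1 (Flammable Liquid).
With self-accelerating decomposition temperature 37.2 °C (≤ 50 °C), the polymerization initiator falls in Group Z7.
With flash point 21.5 °C (< 60.5 °C), the lighter fluid falls in Group Z1.
Group Z1 net quantity: (two 200 mL containers = 400 mL) + (three 3.1 fl oz containers = 275.28 mL) = 675.28 mL.
675.28 mL ≤ 1 L (ocean vessel limit, Group Z1) — within limit.
Group Z7 quantity: 22.75 kg.
22.75 kg is within the ocean vessel limit of 25 kg for Group Z7.
The segregation rule (Group Z1 with Group Z5) does not apply to Group Z1 with Group Z7.
Every hazard group is within its ocean vessel limit and no segregation rule is violated.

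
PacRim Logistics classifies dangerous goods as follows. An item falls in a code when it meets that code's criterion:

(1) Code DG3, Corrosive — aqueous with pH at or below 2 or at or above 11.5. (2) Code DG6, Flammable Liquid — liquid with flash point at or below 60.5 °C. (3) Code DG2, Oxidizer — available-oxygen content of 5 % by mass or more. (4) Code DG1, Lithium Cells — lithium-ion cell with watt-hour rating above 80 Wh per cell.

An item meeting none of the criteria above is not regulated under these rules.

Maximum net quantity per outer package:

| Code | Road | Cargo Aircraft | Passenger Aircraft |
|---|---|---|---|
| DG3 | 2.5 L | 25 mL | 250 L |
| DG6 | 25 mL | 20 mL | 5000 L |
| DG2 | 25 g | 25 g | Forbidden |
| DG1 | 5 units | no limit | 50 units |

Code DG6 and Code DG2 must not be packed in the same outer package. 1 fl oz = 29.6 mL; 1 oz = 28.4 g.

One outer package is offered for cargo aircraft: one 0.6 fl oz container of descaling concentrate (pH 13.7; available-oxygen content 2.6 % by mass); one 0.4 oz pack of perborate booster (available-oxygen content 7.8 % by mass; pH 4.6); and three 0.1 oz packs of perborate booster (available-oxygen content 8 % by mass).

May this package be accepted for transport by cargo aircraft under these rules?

Yes

With pH 13.7 (≥ 11.5), the descaling concentrate falls in Code DG3.
Available-oxygen content 7.8 % by mass meets the Code DG2 criterion (Oxidizer), so the perborate booster is Code DG2.
The perborate booster has available-oxygen content 8 % by mass, which is ≥ 5 % by mass, so it is Code DG2 (Oxidizer).
Code DG3 quantity: one 0.6 fl oz container = 17.76 mL.
17.76 mL is within the cargo aircraft limit of 25 mL for Code DG3.
Total Code DG2: (one 0.4 oz pack = 11.36 g) + (three 0.1 oz packs = 8.52 g) = 19.88 g.
That is within the Code DG2 cargo aircraft limit of 25 g.
The segregation rule (Code DG6 with Code DG2) does not apply to Code DG3 with Code DG2.
Every hazard code is within its cargo aircraft limit and no segregation rule is violated.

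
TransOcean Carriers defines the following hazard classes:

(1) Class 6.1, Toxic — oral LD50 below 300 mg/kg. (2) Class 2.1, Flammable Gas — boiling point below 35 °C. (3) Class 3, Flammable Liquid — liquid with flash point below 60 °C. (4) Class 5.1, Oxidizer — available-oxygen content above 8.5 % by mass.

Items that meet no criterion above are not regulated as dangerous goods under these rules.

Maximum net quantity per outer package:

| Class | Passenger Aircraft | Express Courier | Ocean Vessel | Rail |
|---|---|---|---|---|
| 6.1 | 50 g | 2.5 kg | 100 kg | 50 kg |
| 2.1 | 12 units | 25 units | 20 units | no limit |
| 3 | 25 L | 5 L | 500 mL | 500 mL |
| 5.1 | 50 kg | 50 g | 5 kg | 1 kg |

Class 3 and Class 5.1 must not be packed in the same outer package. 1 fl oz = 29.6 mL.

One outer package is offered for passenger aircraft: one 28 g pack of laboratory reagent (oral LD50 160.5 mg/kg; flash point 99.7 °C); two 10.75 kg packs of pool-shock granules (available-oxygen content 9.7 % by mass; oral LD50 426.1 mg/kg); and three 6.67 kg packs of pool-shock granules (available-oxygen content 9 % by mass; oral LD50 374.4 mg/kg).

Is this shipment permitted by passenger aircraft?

The laboratory reagent has oral LD50 160.5 mg/kg, which is < 300 mg/kg, so it is Class 6.1 (Toxic).
Available-oxygen content 9.7 % by mass meets the Class 5.1 criterion (Oxidizer), so the pool-shock granules are Class 5.1.
Available-oxygen content 9 % by mass meets the Class 5.1 criterion (Oxidizer), so the pool-shock granules are Class 5.1.
Class 5.1 net quantity: (two 10.75 kg packs = 21.5 kg) + (three 6.67 kg packs = 20.01 kg) = 41.51 kg.
41.51 kg is within the passenger aircraft limit of 50 kg for Class 5.1.
Class 6.1 quantity: 28 g.
28 g is within the passenger aircraft limit of 50 g for Class 6.1.
The segregation rule (Class 3 with Class 5.1) does not apply to Class 5.1 with Class 6.1.
Every hazard class is within its passenger aircraft limit and no segregation rule is violated.

Yes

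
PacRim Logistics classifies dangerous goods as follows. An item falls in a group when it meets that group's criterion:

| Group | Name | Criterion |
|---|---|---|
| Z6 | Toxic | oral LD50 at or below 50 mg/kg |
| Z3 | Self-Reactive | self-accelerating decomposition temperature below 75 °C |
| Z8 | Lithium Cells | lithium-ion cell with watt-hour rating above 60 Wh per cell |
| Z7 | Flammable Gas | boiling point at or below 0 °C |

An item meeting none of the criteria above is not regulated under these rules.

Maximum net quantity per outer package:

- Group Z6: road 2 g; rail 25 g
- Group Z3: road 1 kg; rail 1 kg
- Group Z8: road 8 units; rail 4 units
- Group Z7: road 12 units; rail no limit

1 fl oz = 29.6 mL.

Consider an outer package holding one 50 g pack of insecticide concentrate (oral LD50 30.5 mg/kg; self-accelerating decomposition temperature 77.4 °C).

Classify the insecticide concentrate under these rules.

Group Z6

Oral LD50 30.5 mg/kg meets the Group Z6 criterion (Toxic), so the insecticide concentrate is Group Z6.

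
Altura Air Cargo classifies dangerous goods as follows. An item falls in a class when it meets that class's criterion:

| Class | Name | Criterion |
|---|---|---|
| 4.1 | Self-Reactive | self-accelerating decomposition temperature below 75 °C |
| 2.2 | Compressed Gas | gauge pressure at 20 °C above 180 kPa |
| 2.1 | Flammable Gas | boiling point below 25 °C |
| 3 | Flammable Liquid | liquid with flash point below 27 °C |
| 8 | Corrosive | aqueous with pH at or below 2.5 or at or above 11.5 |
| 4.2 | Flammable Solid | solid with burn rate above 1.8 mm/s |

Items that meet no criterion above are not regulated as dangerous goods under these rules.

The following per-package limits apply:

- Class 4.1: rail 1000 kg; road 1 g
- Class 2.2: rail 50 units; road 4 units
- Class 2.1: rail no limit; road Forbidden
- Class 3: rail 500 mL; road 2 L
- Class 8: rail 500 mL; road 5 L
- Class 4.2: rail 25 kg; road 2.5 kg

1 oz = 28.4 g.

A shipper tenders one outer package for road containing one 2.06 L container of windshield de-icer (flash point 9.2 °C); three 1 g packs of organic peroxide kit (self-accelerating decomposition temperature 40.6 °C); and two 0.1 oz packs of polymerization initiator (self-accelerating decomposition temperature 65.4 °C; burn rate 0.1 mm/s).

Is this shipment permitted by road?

No

The windshield de-icer has flash point 9.2 °C, which is < 27 °C, so it is Class 3 (Flammable Liquid).
With self-accelerating decomposition temperature 40.6 °C (< 75 °C), the organic peroxide kit falls in Class 4.1.
With self-accelerating decomposition temperature 65.4 °C (< 75 °C), the polymerization initiator falls in Class 4.1.
Total Class 4.1: (three 1 g packs = 3 g) + (two 0.1 oz packs = 5.68 g) = 8.68 g.
8.68 g > 1 g (road limit, Class 4.1) — over the limit.
Class 3 quantity: 2.06 L.
2.06 L exceeds the road limit of 2 L for Class 3.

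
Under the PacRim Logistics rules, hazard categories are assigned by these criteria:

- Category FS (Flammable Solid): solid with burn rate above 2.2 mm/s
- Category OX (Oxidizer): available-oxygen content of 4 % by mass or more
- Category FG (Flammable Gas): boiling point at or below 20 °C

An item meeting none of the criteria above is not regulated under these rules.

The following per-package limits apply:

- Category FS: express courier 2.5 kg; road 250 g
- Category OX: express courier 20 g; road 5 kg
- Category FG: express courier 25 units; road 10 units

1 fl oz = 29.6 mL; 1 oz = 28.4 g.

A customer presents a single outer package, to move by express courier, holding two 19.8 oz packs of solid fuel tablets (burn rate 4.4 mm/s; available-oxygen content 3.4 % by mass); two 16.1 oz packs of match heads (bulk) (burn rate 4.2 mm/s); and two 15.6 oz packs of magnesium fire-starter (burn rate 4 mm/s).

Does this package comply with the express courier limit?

No

The solid fuel tablets have burn rate 4.4 mm/s, which is > 2.2 mm/s, so they are Category FS (Flammable Solid).
Burn rate 4.2 mm/s meets the Category FS criterion (Flammable Solid), so the match heads (bulk) are Category FS.
Magnesium fire-starter: burn rate 4 mm/s > 2.2 mm/s → Category FS (Flammable Solid).
Total Category FS: (two 19.8 oz packs = 1124.64 g) + (two 16.1 oz packs = 914.48 g) + (two 15.6 oz packs = 886.08 g) = 2925.2 g.
That exceeds the Category FS express courier limit of 2.5 kg.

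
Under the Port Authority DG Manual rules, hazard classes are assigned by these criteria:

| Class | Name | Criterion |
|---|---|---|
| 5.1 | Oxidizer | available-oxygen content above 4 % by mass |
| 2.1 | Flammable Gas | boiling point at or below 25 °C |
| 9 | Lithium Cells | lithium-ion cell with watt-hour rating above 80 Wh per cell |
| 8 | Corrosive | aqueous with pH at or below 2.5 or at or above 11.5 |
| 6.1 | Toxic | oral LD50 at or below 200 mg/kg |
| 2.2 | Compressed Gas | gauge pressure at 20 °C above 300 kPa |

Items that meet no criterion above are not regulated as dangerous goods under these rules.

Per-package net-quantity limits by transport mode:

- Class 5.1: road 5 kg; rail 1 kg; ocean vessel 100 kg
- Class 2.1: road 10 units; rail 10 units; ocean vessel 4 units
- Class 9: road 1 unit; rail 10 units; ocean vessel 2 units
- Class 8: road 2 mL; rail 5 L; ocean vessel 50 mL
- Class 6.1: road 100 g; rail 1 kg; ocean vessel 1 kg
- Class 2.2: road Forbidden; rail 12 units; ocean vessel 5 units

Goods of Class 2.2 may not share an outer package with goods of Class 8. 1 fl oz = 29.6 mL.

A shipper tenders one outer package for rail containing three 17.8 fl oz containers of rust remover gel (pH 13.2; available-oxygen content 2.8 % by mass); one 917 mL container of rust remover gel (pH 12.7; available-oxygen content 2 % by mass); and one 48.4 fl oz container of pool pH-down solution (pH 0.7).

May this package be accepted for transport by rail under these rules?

pH 13.2 meets the Class 8 criterion (Corrosive), so the rust remover gel is Class 8.
With pH 12.7 (≥ 11.5), the rust remover gel falls in Class 8.
With pH 0.7 (≤ 2.5), the pool pH-down solution falls in Class 8.
Total Class 8: (three 17.8 fl oz containers = 1580.64 mL) + 917 mL + (one 48.4 fl oz container = 1432.64 mL) = 3930.28 mL.
3930.28 mL is within the rail limit of 5 L for Class 8.

Yes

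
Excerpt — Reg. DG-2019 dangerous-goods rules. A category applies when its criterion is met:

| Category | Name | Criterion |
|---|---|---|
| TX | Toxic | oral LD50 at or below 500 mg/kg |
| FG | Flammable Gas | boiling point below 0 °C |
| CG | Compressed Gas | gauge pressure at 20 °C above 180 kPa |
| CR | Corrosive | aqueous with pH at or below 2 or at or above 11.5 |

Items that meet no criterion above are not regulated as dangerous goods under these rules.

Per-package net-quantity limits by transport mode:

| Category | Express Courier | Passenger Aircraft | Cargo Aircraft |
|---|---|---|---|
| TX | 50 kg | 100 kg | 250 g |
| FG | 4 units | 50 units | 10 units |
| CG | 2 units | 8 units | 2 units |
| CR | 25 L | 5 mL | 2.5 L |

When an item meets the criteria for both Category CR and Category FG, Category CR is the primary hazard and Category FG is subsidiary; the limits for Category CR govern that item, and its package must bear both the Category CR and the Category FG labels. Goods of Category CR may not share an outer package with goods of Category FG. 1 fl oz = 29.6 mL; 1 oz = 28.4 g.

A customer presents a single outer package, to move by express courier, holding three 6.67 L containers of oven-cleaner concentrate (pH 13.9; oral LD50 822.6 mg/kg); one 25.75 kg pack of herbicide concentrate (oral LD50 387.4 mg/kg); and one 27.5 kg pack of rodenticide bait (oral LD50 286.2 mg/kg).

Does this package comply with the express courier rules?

With pH 13.9 (≥ 11.5), the oven-cleaner concentrate falls in Category CR.
The herbicide concentrate has oral LD50 387.4 mg/kg, which is ≤ 500 mg/kg, so it is Category TX (Toxic).
The rodenticide bait has oral LD50 286.2 mg/kg, which is ≤ 500 mg/kg, so it is Category TX (Toxic).
Total Category TX: 25.75 kg + 27.5 kg = 53.25 kg.
That exceeds the Category TX express courier limit of 50 kg.
Category CR quantity: three 6.67 L containers = 20.01 L.
20.01 L ≤ 25 L (express courier limit, Category CR) — within limit.
The segregation rule (Category CR with Category FG) does not apply to Category TX with Category CR.

No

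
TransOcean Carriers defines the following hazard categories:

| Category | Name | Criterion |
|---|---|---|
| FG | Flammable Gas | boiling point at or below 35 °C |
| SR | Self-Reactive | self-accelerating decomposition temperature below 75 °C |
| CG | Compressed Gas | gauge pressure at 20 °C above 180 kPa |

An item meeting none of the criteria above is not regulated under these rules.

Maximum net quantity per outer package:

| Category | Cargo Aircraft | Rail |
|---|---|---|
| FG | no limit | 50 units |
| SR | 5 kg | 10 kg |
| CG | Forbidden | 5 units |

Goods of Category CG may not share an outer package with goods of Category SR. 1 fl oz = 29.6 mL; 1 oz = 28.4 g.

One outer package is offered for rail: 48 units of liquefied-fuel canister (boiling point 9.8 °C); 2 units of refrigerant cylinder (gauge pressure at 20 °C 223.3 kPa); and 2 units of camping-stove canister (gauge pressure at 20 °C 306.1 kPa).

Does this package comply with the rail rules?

Liquefied-fuel canister: boiling point 9.8 °C ≤ 35 °C → Category FG (Flammable Gas).
Refrigerant cylinder: gauge pressure at 20 °C 223.3 kPa > 180 kPa → Category CG (Compressed Gas).
Gauge pressure at 20 °C 306.1 kPa meets the Category CG criterion (Compressed Gas), so the camping-stove canister is Category CG.
Category CG net quantity: 2 units + 2 units = 4 units.
4 units ≤ 5 units (rail limit, Category CG) — within limit.
Category FG quantity: 48 units.
48 units ≤ 50 units (rail limit, Category FG) — within limit.
The segregation rule (Category CG with Category SR) does not apply to Category CG with Category FG.
Every hazard category is within its rail limit and no segregation rule is violated.

Yes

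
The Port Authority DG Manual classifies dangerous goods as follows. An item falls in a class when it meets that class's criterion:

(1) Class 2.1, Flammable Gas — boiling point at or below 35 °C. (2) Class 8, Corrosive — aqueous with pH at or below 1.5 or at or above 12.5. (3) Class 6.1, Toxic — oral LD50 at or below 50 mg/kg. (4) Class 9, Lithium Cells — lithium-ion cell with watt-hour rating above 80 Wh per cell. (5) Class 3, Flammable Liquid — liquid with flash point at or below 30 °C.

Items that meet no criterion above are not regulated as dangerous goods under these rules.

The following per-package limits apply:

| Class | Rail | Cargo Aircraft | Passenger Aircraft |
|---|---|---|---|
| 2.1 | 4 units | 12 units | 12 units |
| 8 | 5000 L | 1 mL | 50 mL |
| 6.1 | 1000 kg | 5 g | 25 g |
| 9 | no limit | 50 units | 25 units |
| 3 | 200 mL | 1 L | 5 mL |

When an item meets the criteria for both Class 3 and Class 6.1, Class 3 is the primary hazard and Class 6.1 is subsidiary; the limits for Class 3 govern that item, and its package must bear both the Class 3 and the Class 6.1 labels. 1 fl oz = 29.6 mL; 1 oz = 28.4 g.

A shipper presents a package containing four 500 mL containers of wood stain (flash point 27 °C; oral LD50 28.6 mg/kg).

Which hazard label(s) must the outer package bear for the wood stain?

With flash point 27 °C (≤ 30 °C), the wood stain falls in Class 3.
With oral LD50 28.6 mg/kg (≤ 50 mg/kg), the wood stain falls in Class 6.1.
By the precedence rule Class 3 is primary and Class 6.1 is subsidiary, and that rule requires both labels on the package.

Class 3 and 6.1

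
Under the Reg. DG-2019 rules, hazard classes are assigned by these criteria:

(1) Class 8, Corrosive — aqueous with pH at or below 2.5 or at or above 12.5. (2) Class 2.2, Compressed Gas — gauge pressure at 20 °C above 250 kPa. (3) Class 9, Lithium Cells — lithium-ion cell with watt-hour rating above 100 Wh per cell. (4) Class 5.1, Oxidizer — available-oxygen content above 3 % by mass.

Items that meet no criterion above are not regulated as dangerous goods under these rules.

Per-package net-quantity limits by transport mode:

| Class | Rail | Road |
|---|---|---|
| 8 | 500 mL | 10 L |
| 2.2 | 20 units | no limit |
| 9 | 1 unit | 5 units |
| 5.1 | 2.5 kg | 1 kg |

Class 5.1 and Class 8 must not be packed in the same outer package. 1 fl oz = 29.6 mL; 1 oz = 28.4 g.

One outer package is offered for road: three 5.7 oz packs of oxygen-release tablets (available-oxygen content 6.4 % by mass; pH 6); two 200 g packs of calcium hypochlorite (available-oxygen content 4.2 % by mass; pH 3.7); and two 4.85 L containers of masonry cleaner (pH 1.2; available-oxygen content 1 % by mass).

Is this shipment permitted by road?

Oxygen-release tablets: available-oxygen content 6.4 % by mass > 3 % by mass → Class 5.1 (Oxidizer).
Calcium hypochlorite: available-oxygen content 4.2 % by mass > 3 % by mass → Class 5.1 (Oxidizer).
The masonry cleaner has pH 1.2, which is ≤ 2.5, so it is Class 8 (Corrosive).
Class 5.1 net quantity: (three 5.7 oz packs = 485.64 g) + (two 200 g packs = 400 g) = 885.64 g.
885.64 g ≤ 1 kg (road limit, Class 5.1) — within limit.
Class 8 quantity: two 4.85 L containers = 9.7 L.
That is within the Class 8 road limit of 10 L.
Class 5.1 and Class 8 may not share an outer package.

No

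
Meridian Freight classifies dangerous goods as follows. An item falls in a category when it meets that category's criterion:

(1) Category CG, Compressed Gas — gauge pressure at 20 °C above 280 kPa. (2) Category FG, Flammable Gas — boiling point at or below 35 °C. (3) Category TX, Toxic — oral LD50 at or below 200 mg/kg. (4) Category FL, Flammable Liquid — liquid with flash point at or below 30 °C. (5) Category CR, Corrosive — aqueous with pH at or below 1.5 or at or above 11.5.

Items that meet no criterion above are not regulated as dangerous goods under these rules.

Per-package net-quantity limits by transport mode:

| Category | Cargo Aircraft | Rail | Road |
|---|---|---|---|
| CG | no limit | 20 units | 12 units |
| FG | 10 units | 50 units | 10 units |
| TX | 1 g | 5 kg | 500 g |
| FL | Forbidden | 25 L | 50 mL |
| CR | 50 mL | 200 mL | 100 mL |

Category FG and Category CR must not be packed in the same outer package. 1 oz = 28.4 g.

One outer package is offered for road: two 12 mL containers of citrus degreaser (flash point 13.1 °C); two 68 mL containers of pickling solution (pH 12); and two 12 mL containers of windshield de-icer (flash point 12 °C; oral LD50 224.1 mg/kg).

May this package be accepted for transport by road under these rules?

No

With flash point 13.1 °C (≤ 30 °C), the citrus degreaser falls in Category FL.
The pickling solution has pH 12, which is ≥ 11.5, so it is Category CR (Corrosive).
With flash point 12 °C (≤ 30 °C), the windshield de-icer falls in Category FL.
Category CR quantity: two 68 mL containers = 136 mL.
136 mL exceeds the road limit of 100 mL for Category CR.
Category FL net quantity: (two 12 mL containers = 24 mL) + (two 12 mL containers = 24 mL) = 48 mL.
48 mL is within the road limit of 50 mL for Category FL.
The segregation rule (Category FG with Category CR) does not apply to Category CR with Category FL.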